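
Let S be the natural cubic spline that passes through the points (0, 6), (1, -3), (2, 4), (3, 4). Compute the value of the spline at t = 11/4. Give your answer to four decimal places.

4.6875

With M_i denoting the second derivative at x_i, h_i = 1, 1, 1, and Δ_i = (y_(i+1) − y_i)/h_i = -9, 7, 0:
  1·M_0 + 4·M_1 + 1·M_2 = 6(Δ_1 - Δ_0) = 96
  1·M_1 + 4·M_2 + 1·M_3 = 6(Δ_2 - Δ_1) = -42
Natural end conditions: M_0 = M_3 = 0.
Solving: M_0 = 0, M_1 = 142/5, M_2 = -88/5, M_3 = 0.
On [2, 3], S(t) = 4 + 88/15·(t - 2) - 44/5·(t - 2)² + 44/15·(t - 2)³.
With (t - 2) = 3/4: S(11/4) = 75/16.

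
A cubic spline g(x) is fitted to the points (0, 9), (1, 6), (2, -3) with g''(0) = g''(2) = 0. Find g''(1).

-9

Write m_i for g''(x_i). With h_i = 1, 1 and divided differences Δ_i = -3, -9, the continuity of g' gives the tridiagonal system
  1·m_0 + 4·m_1 + 1·m_2 = 6(Δ_1 - Δ_0) = -36
Natural end conditions: m_0 = m_2 = 0.
Solving: m_0 = 0, m_1 = -9, m_2 = 0.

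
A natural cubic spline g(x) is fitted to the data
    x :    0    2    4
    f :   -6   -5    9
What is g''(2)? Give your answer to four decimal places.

4.8750

With M_i denoting the second derivative at x_i, h_i = 2, 2, and Δ_i = (y_(i+1) − y_i)/h_i = 1/2, 7:
  2·M_0 + 8·M_1 + 2·M_2 = 6(Δ_1 - Δ_0) = 39
Natural end conditions: M_0 = M_2 = 0.
Solving the tridiagonal system: M_0 = 0, M_1 = 39/8, M_2 = 0.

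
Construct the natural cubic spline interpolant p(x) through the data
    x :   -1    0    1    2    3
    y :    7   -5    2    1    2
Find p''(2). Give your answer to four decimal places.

Write σ_i for p''(x_i). With h_i = 1, 1, 1, 1 and divided differences Δ_i = -12, 7, -1, 1, the continuity of p' gives the tridiagonal system
  1·σ_0 + 4·σ_1 + 1·σ_2 = 6(Δ_1 - Δ_0) = 114
  1·σ_1 + 4·σ_2 + 1·σ_3 = 6(Δ_2 - Δ_1) = -48
  1·σ_2 + 4·σ_3 + 1·σ_4 = 6(Δ_3 - Δ_2) = 12
Natural end conditions: σ_0 = σ_4 = 0.
Solving the tridiagonal system: σ_0 = 0, σ_1 = 957/28, σ_2 = -159/7, σ_3 = 243/28, σ_4 = 0.

8.6786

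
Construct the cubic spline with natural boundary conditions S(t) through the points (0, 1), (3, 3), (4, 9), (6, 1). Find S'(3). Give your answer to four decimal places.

Let M_i = S''(x_i). Step sizes h_i = 3, 1, 2; slopes of the chords Δ_i = (y_(i+1) - y_i)/h_i = 2/3, 6, -4.
  3·M_0 + 8·M_1 + 1·M_2 = 6(Δ_1 - Δ_0) = 32
  1·M_1 + 6·M_2 + 2·M_3 = 6(Δ_2 - Δ_1) = -60
Natural end conditions: M_0 = M_3 = 0.
Solving the tridiagonal system: M_0 = 0, M_1 = 252/47, M_2 = -512/47, M_3 = 0.
On [3, 4], S'(t) = b_1 + 2c_1·(t - 3) + 3d_1·(t - 3)² with b_1 = Δ_1 - h_1(2M_1 + M_2)/6 = 850/141, c_1 = M_1/2 = 126/47, d_1 = (M_2 - M_1)/(6h_1) = -382/141. So S'(3) = 850/141.

6.0284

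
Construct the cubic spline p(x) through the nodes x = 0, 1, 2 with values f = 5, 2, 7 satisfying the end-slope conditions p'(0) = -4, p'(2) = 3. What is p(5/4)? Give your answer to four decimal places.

2.8867

Write m_i for p''(x_i). With h_i = 1, 1 and divided differences Δ_i = -3, 5, the continuity of p' gives the tridiagonal system
  1·m_0 + 4·m_1 + 1·m_2 = 6(Δ_1 - Δ_0) = 48
Clamped end conditions give two more equations: 2h_0·m_0 + h_0·m_1 = 6(Δ_0 - p'(0)) = 6 and h_1·m_1 + 2h_1·m_2 = 6(p'(2) - Δ_1) = -12.
Hence m_0 = -11/2, m_1 = 17, m_2 = -29/2.
On [1, 2], p(x) = 2 + 7/4·(x - 1) + 17/2·(x - 1)² - 21/4·(x - 1)³.
With (x - 1) = 1/4: p(5/4) = 739/256.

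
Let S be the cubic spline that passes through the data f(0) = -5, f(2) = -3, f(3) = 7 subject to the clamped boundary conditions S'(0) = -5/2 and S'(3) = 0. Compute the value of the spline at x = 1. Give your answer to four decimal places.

-7.3542

Let m_i = S''(x_i). Step sizes h_i = 2, 1; slopes of the chords Δ_i = (y_(i+1) - y_i)/h_i = 1, 10.
  2·m_0 + 6·m_1 + 1·m_2 = 6(Δ_1 - Δ_0) = 54
Clamped end conditions give two more equations: 2h_0·m_0 + h_0·m_1 = 6(Δ_0 - S'(0)) = 21 and h_1·m_1 + 2h_1·m_2 = 6(S'(3) - Δ_1) = -60.
Solving the tridiagonal system: m_0 = -35/12, m_1 = 49/3, m_2 = -229/6.
On [0, 2], S(x) = -5 - 5/2·x - 35/24·x² + 77/48·x³.
With x = 1: S(1) = -353/48.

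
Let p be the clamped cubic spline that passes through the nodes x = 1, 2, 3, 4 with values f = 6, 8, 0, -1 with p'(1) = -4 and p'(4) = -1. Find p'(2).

With σ_i denoting the second derivative at x_i, h_i = 1, 1, 1, and Δ_i = (y_(i+1) − y_i)/h_i = 2, -8, -1:
  1·σ_0 + 4·σ_1 + 1·σ_2 = 6(Δ_1 - Δ_0) = -60
  1·σ_1 + 4·σ_2 + 1·σ_3 = 6(Δ_2 - Δ_1) = 42
Clamped end conditions give two more equations: 2h_0·σ_0 + h_0·σ_1 = 6(Δ_0 - p'(1)) = 36 and h_2·σ_2 + 2h_2·σ_3 = 6(p'(4) - Δ_2) = 0.
Solving the tridiagonal system: σ_0 = 32, σ_1 = -28, σ_2 = 20, σ_3 = -10.
On [2, 3], p'(x) = b_1 + 2c_1·(x - 2) + 3d_1·(x - 2)² with b_1 = Δ_1 - h_1(2σ_1 + σ_2)/6 = -2, c_1 = σ_1/2 = -14, d_1 = (σ_2 - σ_1)/(6h_1) = 8. So p'(2) = -2.

-2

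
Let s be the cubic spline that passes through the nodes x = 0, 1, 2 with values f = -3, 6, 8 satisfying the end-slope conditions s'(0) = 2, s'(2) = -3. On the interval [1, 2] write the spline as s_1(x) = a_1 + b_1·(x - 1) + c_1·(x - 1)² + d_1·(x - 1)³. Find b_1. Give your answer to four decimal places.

With M_i denoting the second derivative at x_i, h_i = 1, 1, and Δ_i = (y_(i+1) − y_i)/h_i = 9, 2:
  1·M_0 + 4·M_1 + 1·M_2 = 6(Δ_1 - Δ_0) = -42
Clamped end conditions give two more equations: 2h_0·M_0 + h_0·M_1 = 6(Δ_0 - s'(0)) = 42 and h_1·M_1 + 2h_1·M_2 = 6(s'(2) - Δ_1) = -30.
Forward elimination and back-substitution give M_0 = 29, M_1 = -16, M_2 = -7.
On [1, 2], with s_1(x) = a_1 + b_1·(x - 1) + c_1·(x - 1)² + d_1·(x - 1)³: c_1 = M_1/2 = -8, d_1 = (M_2 - M_1)/(6h_1) = 3/2, b_1 = Δ_1 - h_1(2M_1 + M_2)/6 = 17/2.

8.5000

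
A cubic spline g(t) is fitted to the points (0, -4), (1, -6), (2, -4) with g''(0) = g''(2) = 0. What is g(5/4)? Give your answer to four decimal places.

With σ_i denoting the second derivative at x_i, h_i = 1, 1, and Δ_i = (y_(i+1) − y_i)/h_i = -2, 2:
  1·σ_0 + 4·σ_1 + 1·σ_2 = 6(Δ_1 - Δ_0) = 24
Natural end conditions: σ_0 = σ_2 = 0.
Solving the tridiagonal system: σ_0 = 0, σ_1 = 6, σ_2 = 0.
On [1, 2], g(t) = -6 + 0·(t - 1) + 3·(t - 1)² - 1·(t - 1)³.
With (t - 1) = 1/4: g(5/4) = -373/64.

-5.8281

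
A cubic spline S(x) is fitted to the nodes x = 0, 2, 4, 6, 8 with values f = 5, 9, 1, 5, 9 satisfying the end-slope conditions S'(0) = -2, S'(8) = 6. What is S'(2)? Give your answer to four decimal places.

Put M_i = S'' at the i-th knot. Here h = (2, 2, 2, 2) and Δ = (2, -4, 2, 2), so the interior equations h_(i-1)·M_(i-1) + 2(h_(i-1)+h_i)·M_i + h_i·M_(i+1) = 6(Δ_i − Δ_(i-1)) read
  2·M_0 + 8·M_1 + 2·M_2 = 6(Δ_1 - Δ_0) = -36
  2·M_1 + 8·M_2 + 2·M_3 = 6(Δ_2 - Δ_1) = 36
  2·M_2 + 8·M_3 + 2·M_4 = 6(Δ_3 - Δ_2) = 0
Clamped end conditions give two more equations: 2h_0·M_0 + h_0·M_1 = 6(Δ_0 - S'(0)) = 24 and h_3·M_3 + 2h_3·M_4 = 6(S'(8) - Δ_3) = 24.
Solving the tridiagonal system: M_0 = 295/28, M_1 = -127/14, M_2 = 31/4, M_3 = -55/14, M_4 = 223/28.
On [2, 4], S'(x) = b_1 + 2c_1·(x - 2) + 3d_1·(x - 2)² with b_1 = Δ_1 - h_1(2M_1 + M_2)/6 = -15/28, c_1 = M_1/2 = -127/28, d_1 = (M_2 - M_1)/(6h_1) = 157/112. So S'(2) = -15/28.

-0.5357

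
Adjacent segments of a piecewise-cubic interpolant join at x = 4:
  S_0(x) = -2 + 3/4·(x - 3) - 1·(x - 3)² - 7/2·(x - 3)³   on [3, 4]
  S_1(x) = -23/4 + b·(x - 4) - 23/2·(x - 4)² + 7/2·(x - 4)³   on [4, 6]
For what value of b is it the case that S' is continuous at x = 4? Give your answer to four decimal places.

S_0'(x) = 3/4 - 2·(x - 3) - 21/2·(x - 3)², so S_0'(4) = -47/4. On the right, S_1'(4) = b, so b = -47/4.

-11.7500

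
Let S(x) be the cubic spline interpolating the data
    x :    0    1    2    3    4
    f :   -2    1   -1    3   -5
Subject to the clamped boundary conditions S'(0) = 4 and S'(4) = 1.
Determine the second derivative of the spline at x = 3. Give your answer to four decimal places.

Put M_i = S'' at the i-th knot. Here h = (1, 1, 1, 1) and Δ = (3, -2, 4, -8), so the interior equations h_(i-1)·M_(i-1) + 2(h_(i-1)+h_i)·M_i + h_i·M_(i+1) = 6(Δ_i − Δ_(i-1)) read
  1·M_0 + 4·M_1 + 1·M_2 = 6(Δ_1 - Δ_0) = -30
  1·M_1 + 4·M_2 + 1·M_3 = 6(Δ_2 - Δ_1) = 36
  1·M_2 + 4·M_3 + 1·M_4 = 6(Δ_3 - Δ_2) = -72
Clamped end conditions give two more equations: 2h_0·M_0 + h_0·M_1 = 6(Δ_0 - S'(0)) = -6 and h_3·M_3 + 2h_3·M_4 = 6(S'(4) - Δ_3) = 54.
Hence M_0 = 27/7, M_1 = -96/7, M_2 = 21, M_3 = -240/7, M_4 = 309/7.

-34.2857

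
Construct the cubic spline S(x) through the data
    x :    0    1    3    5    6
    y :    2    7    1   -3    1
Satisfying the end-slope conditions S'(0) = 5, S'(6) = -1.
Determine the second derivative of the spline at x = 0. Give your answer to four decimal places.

Write M_i for S''(x_i). With h_i = 1, 2, 2, 1 and divided differences Δ_i = 5, -3, -2, 4, the continuity of S' gives the tridiagonal system
  1·M_0 + 6·M_1 + 2·M_2 = 6(Δ_1 - Δ_0) = -48
  2·M_1 + 8·M_2 + 2·M_3 = 6(Δ_2 - Δ_1) = 6
  2·M_2 + 6·M_3 + 1·M_4 = 6(Δ_3 - Δ_2) = 36
Clamped end conditions give two more equations: 2h_0·M_0 + h_0·M_1 = 6(Δ_0 - S'(0)) = 0 and h_3·M_3 + 2h_3·M_4 = 6(S'(6) - Δ_3) = -30.
Forward elimination and back-substitution give M_0 = 9/2, M_1 = -9, M_2 = 3/4, M_3 = 9, M_4 = -39/2.

4.5000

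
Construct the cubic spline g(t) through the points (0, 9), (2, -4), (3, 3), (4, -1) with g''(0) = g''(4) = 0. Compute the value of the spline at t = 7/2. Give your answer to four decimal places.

2.2962

With M_i denoting the second derivative at x_i, h_i = 2, 1, 1, and Δ_i = (y_(i+1) − y_i)/h_i = -13/2, 7, -4:
  2·M_0 + 6·M_1 + 1·M_2 = 6(Δ_1 - Δ_0) = 81
  1·M_1 + 4·M_2 + 1·M_3 = 6(Δ_2 - Δ_1) = -66
Natural end conditions: M_0 = M_3 = 0.
Solving the tridiagonal system: M_0 = 0, M_1 = 390/23, M_2 = -477/23, M_3 = 0.
On [3, 4], g(t) = 3 + 67/23·(t - 3) - 477/46·(t - 3)² + 159/46·(t - 3)³.
With (t - 3) = 1/2: g(7/2) = 845/368.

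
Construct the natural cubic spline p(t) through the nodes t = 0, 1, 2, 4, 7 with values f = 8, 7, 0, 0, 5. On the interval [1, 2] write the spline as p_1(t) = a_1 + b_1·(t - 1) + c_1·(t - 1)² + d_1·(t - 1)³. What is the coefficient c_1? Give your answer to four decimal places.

-5.6449

Let M_i = p''(x_i). Step sizes h_i = 1, 1, 2, 3; slopes of the chords Δ_i = (y_(i+1) - y_i)/h_i = -1, -7, 0, 5/3.
  1·M_0 + 4·M_1 + 1·M_2 = 6(Δ_1 - Δ_0) = -36
  1·M_1 + 6·M_2 + 2·M_3 = 6(Δ_2 - Δ_1) = 42
  2·M_2 + 10·M_3 + 3·M_4 = 6(Δ_3 - Δ_2) = 10
Natural end conditions: M_0 = M_4 = 0.
Solving: M_0 = 0, M_1 = -1208/107, M_2 = 980/107, M_3 = -89/107, M_4 = 0.
On [1, 2], with p_1(t) = a_1 + b_1·(t - 1) + c_1·(t - 1)² + d_1·(t - 1)³: c_1 = M_1/2 = -604/107, d_1 = (M_2 - M_1)/(6h_1) = 1094/321, b_1 = Δ_1 - h_1(2M_1 + M_2)/6 = -1529/321.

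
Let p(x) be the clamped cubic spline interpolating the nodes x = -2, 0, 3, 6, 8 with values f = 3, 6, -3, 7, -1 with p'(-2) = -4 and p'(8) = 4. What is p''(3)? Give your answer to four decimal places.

Let m_i = p''(x_i). Step sizes h_i = 2, 3, 3, 2; slopes of the chords Δ_i = (y_(i+1) - y_i)/h_i = 3/2, -3, 10/3, -4.
  2·m_0 + 10·m_1 + 3·m_2 = 6(Δ_1 - Δ_0) = -27
  3·m_1 + 12·m_2 + 3·m_3 = 6(Δ_2 - Δ_1) = 38
  3·m_2 + 10·m_3 + 2·m_4 = 6(Δ_3 - Δ_2) = -44
Clamped end conditions give two more equations: 2h_0·m_0 + h_0·m_1 = 6(Δ_0 - p'(-2)) = 33 and h_3·m_3 + 2h_3·m_4 = 6(p'(8) - Δ_3) = 48.
Forward elimination and back-substitution give m_0 = 4291/360, m_1 = -1321/180, m_2 = 451/60, m_3 = -1811/180, m_4 = 6131/360.

7.5167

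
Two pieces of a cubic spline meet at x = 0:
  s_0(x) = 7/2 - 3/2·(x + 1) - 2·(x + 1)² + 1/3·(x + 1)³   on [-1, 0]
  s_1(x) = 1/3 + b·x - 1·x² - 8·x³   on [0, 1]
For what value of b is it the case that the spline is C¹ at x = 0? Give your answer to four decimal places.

s_0'(x) = -3/2 - 4·(x + 1) + 1·(x + 1)², so s_0'(0) = -9/2. On the right, s_1'(0) = b, so b = -9/2.

-4.5000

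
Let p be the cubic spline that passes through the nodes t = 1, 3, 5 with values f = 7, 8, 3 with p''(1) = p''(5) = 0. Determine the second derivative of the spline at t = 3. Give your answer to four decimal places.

-2.2500

Put M_i = p'' at the i-th knot. Here h = (2, 2) and Δ = (1/2, -5/2), so the interior equations h_(i-1)·M_(i-1) + 2(h_(i-1)+h_i)·M_i + h_i·M_(i+1) = 6(Δ_i − Δ_(i-1)) read
  2·M_0 + 8·M_1 + 2·M_2 = 6(Δ_1 - Δ_0) = -18
Natural end conditions: M_0 = M_2 = 0.
Hence M_0 = 0, M_1 = -9/4, M_2 = 0.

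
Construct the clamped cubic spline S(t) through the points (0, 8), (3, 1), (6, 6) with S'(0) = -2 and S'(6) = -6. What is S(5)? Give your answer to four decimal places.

With σ_i denoting the second derivative at x_i, h_i = 3, 3, and Δ_i = (y_(i+1) − y_i)/h_i = -7/3, 5/3:
  3·σ_0 + 12·σ_1 + 3·σ_2 = 6(Δ_1 - Δ_0) = 24
Clamped end conditions give two more equations: 2h_0·σ_0 + h_0·σ_1 = 6(Δ_0 - S'(0)) = -2 and h_1·σ_1 + 2h_1·σ_2 = 6(S'(6) - Δ_1) = -46.
Forward elimination and back-substitution give σ_0 = -3, σ_1 = 16/3, σ_2 = -31/3.
On [3, 6], S(t) = 1 + 3/2·(t - 3) + 8/3·(t - 3)² - 47/54·(t - 3)³.
With (t - 3) = 2: S(5) = 208/27.

7.7037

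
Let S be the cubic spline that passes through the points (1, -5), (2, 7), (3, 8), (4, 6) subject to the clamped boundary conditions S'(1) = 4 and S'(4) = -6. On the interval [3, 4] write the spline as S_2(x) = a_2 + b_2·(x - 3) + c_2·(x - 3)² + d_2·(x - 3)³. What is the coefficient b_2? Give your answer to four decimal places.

-1.5333

Let σ_i = S''(x_i). Step sizes h_i = 1, 1, 1; slopes of the chords Δ_i = (y_(i+1) - y_i)/h_i = 12, 1, -2.
  1·σ_0 + 4·σ_1 + 1·σ_2 = 6(Δ_1 - Δ_0) = -66
  1·σ_1 + 4·σ_2 + 1·σ_3 = 6(Δ_2 - Δ_1) = -18
Clamped end conditions give two more equations: 2h_0·σ_0 + h_0·σ_1 = 6(Δ_0 - S'(1)) = 48 and h_2·σ_2 + 2h_2·σ_3 = 6(S'(4) - Δ_2) = -24.
Hence σ_0 = 566/15, σ_1 = -412/15, σ_2 = 92/15, σ_3 = -226/15.
On [3, 4], with S_2(x) = a_2 + b_2·(x - 3) + c_2·(x - 3)² + d_2·(x - 3)³: c_2 = σ_2/2 = 46/15, d_2 = (σ_3 - σ_2)/(6h_2) = -53/15, b_2 = Δ_2 - h_2(2σ_2 + σ_3)/6 = -23/15.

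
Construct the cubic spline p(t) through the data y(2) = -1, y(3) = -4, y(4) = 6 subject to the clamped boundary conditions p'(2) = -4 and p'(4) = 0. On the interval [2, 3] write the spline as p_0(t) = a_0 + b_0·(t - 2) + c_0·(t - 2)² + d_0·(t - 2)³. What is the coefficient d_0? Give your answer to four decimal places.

Let m_i = p''(x_i). Step sizes h_i = 1, 1; slopes of the chords Δ_i = (y_(i+1) - y_i)/h_i = -3, 10.
  1·m_0 + 4·m_1 + 1·m_2 = 6(Δ_1 - Δ_0) = 78
Clamped end conditions give two more equations: 2h_0·m_0 + h_0·m_1 = 6(Δ_0 - p'(2)) = 6 and h_1·m_1 + 2h_1·m_2 = 6(p'(4) - Δ_1) = -60.
Solving: m_0 = -29/2, m_1 = 35, m_2 = -95/2.
On [2, 3], with p_0(t) = a_0 + b_0·(t - 2) + c_0·(t - 2)² + d_0·(t - 2)³: c_0 = m_0/2 = -29/4, d_0 = (m_1 - m_0)/(6h_0) = 33/4, b_0 = Δ_0 - h_0(2m_0 + m_1)/6 = -4.

8.2500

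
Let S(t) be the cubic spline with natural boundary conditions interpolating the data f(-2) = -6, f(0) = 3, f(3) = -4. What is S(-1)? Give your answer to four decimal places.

-0.4750

Write σ_i for S''(x_i). With h_i = 2, 3 and divided differences Δ_i = 9/2, -7/3, the continuity of S' gives the tridiagonal system
  2·σ_0 + 10·σ_1 + 3·σ_2 = 6(Δ_1 - Δ_0) = -41
Natural end conditions: σ_0 = σ_2 = 0.
Solving the tridiagonal system: σ_0 = 0, σ_1 = -41/10, σ_2 = 0.
On [-2, 0], S(t) = -6 + 88/15·(t + 2) + 0·(t + 2)² - 41/120·(t + 2)³.
With (t + 2) = 1: S(-1) = -19/40.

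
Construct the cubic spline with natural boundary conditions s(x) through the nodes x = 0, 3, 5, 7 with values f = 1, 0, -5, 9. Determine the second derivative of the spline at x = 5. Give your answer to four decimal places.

Write σ_i for s''(x_i). With h_i = 3, 2, 2 and divided differences Δ_i = -1/3, -5/2, 7, the continuity of s' gives the tridiagonal system
  3·σ_0 + 10·σ_1 + 2·σ_2 = 6(Δ_1 - Δ_0) = -13
  2·σ_1 + 8·σ_2 + 2·σ_3 = 6(Δ_2 - Δ_1) = 57
Natural end conditions: σ_0 = σ_3 = 0.
Solving: σ_0 = 0, σ_1 = -109/38, σ_2 = 149/19, σ_3 = 0.

7.8421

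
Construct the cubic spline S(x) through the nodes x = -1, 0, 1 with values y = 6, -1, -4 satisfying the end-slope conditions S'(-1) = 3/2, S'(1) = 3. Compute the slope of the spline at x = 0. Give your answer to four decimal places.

-8.6250

Put M_i = S'' at the i-th knot. Here h = (1, 1) and Δ = (-7, -3), so the interior equations h_(i-1)·M_(i-1) + 2(h_(i-1)+h_i)·M_i + h_i·M_(i+1) = 6(Δ_i − Δ_(i-1)) read
  1·M_0 + 4·M_1 + 1·M_2 = 6(Δ_1 - Δ_0) = 24
Clamped end conditions give two more equations: 2h_0·M_0 + h_0·M_1 = 6(Δ_0 - S'(-1)) = -51 and h_1·M_1 + 2h_1·M_2 = 6(S'(1) - Δ_1) = 36.
Solving: M_0 = -123/4, M_1 = 21/2, M_2 = 51/4.
On [0, 1], S'(x) = b_1 + 2c_1·x + 3d_1·x² with b_1 = Δ_1 - h_1(2M_1 + M_2)/6 = -69/8, c_1 = M_1/2 = 21/4, d_1 = (M_2 - M_1)/(6h_1) = 3/8. So S'(0) = -69/8.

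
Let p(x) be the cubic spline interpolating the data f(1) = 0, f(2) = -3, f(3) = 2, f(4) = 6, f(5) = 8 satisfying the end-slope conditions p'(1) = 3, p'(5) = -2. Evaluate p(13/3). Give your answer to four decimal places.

7.1825

Put M_i = p'' at the i-th knot. Here h = (1, 1, 1, 1) and Δ = (-3, 5, 4, 2), so the interior equations h_(i-1)·M_(i-1) + 2(h_(i-1)+h_i)·M_i + h_i·M_(i+1) = 6(Δ_i − Δ_(i-1)) read
  1·M_0 + 4·M_1 + 1·M_2 = 6(Δ_1 - Δ_0) = 48
  1·M_1 + 4·M_2 + 1·M_3 = 6(Δ_2 - Δ_1) = -6
  1·M_2 + 4·M_3 + 1·M_4 = 6(Δ_3 - Δ_2) = -12
Clamped end conditions give two more equations: 2h_0·M_0 + h_0·M_1 = 6(Δ_0 - p'(1)) = -36 and h_3·M_3 + 2h_3·M_4 = 6(p'(5) - Δ_3) = -24.
Solving: M_0 = -797/28, M_1 = 293/14, M_2 = -29/4, M_3 = 29/14, M_4 = -365/28.
On [4, 5], p(x) = 6 + 195/56·(x - 4) + 29/28·(x - 4)² - 141/56·(x - 4)³.
With (x - 4) = 1/3: p(13/3) = 905/126.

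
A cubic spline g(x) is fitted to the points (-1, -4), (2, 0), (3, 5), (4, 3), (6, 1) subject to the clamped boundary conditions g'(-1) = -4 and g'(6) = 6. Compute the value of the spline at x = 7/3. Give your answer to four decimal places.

With m_i denoting the second derivative at x_i, h_i = 3, 1, 1, 2, and Δ_i = (y_(i+1) − y_i)/h_i = 4/3, 5, -2, -1:
  3·m_0 + 8·m_1 + 1·m_2 = 6(Δ_1 - Δ_0) = 22
  1·m_1 + 4·m_2 + 1·m_3 = 6(Δ_2 - Δ_1) = -42
  1·m_2 + 6·m_3 + 2·m_4 = 6(Δ_3 - Δ_2) = 6
Clamped end conditions give two more equations: 2h_0·m_0 + h_0·m_1 = 6(Δ_0 - g'(-1)) = 32 and h_3·m_3 + 2h_3·m_4 = 6(g'(6) - Δ_3) = 42.
Forward elimination and back-substitution give m_0 = 955/237, m_1 = 206/79, m_2 = -865/79, m_3 = -64/79, m_4 = 1723/158.
On [2, 3], g(x) = 0 + 941/158·(x - 2) + 103/79·(x - 2)² - 357/158·(x - 2)³.
With (x - 2) = 1/3: g(7/3) = 485/237.

2.0464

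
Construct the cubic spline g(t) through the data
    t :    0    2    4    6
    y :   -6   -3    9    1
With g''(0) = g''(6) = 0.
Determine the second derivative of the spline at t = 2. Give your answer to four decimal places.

5.6000

Let m_i = g''(x_i). Step sizes h_i = 2, 2, 2; slopes of the chords Δ_i = (y_(i+1) - y_i)/h_i = 3/2, 6, -4.
  2·m_0 + 8·m_1 + 2·m_2 = 6(Δ_1 - Δ_0) = 27
  2·m_1 + 8·m_2 + 2·m_3 = 6(Δ_2 - Δ_1) = -60
Natural end conditions: m_0 = m_3 = 0.
Solving the tridiagonal system: m_0 = 0, m_1 = 28/5, m_2 = -89/10, m_3 = 0.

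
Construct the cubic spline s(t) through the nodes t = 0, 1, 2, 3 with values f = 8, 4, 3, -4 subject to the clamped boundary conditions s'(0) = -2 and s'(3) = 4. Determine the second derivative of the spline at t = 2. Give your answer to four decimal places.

Write M_i for s''(x_i). With h_i = 1, 1, 1 and divided differences Δ_i = -4, -1, -7, the continuity of s' gives the tridiagonal system
  1·M_0 + 4·M_1 + 1·M_2 = 6(Δ_1 - Δ_0) = 18
  1·M_1 + 4·M_2 + 1·M_3 = 6(Δ_2 - Δ_1) = -36
Clamped end conditions give two more equations: 2h_0·M_0 + h_0·M_1 = 6(Δ_0 - s'(0)) = -12 and h_2·M_2 + 2h_2·M_3 = 6(s'(3) - Δ_2) = 66.
Forward elimination and back-substitution give M_0 = -64/5, M_1 = 68/5, M_2 = -118/5, M_3 = 224/5.

-23.6000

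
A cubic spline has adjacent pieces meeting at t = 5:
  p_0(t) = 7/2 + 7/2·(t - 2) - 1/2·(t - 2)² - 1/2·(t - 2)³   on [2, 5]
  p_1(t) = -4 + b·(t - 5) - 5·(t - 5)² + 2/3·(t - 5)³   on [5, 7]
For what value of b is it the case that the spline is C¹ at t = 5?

-13

p_0'(t) = 7/2 - 1·(t - 2) - 3/2·(t - 2)², so p_0'(5) = -13. On the right, p_1'(5) = b, so b = -13.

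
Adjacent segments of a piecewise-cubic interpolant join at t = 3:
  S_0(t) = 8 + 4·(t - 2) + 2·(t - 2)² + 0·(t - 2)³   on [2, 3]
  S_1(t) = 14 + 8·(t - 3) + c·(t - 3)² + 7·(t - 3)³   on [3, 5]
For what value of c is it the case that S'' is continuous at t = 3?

2

S_0''(t) = 4 + 0·(t - 2), so S_0''(3) = 4. On the right, S_1''(3) = 2c, so c = 2.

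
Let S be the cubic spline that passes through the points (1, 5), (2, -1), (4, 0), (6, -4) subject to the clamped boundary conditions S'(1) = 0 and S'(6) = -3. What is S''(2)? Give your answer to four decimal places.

Put M_i = S'' at the i-th knot. Here h = (1, 2, 2) and Δ = (-6, 1/2, -2), so the interior equations h_(i-1)·M_(i-1) + 2(h_(i-1)+h_i)·M_i + h_i·M_(i+1) = 6(Δ_i − Δ_(i-1)) read
  1·M_0 + 6·M_1 + 2·M_2 = 6(Δ_1 - Δ_0) = 39
  2·M_1 + 8·M_2 + 2·M_3 = 6(Δ_2 - Δ_1) = -15
Clamped end conditions give two more equations: 2h_0·M_0 + h_0·M_1 = 6(Δ_0 - S'(1)) = -36 and h_2·M_2 + 2h_2·M_3 = 6(S'(6) - Δ_2) = -6.
Solving the tridiagonal system: M_0 = -555/23, M_1 = 282/23, M_2 = -120/23, M_3 = 51/46.

12.2609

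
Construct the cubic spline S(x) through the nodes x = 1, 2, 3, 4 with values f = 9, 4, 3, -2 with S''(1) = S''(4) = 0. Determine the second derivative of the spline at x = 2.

Let M_i = S''(x_i). Step sizes h_i = 1, 1, 1; slopes of the chords Δ_i = (y_(i+1) - y_i)/h_i = -5, -1, -5.
  1·M_0 + 4·M_1 + 1·M_2 = 6(Δ_1 - Δ_0) = 24
  1·M_1 + 4·M_2 + 1·M_3 = 6(Δ_2 - Δ_1) = -24
Natural end conditions: M_0 = M_3 = 0.
Solving: M_0 = 0, M_1 = 8, M_2 = -8, M_3 = 0.

8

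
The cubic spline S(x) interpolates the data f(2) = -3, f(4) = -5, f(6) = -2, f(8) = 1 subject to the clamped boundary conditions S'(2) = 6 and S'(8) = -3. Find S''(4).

Let m_i = S''(x_i). Step sizes h_i = 2, 2, 2; slopes of the chords Δ_i = (y_(i+1) - y_i)/h_i = -1, 3/2, 3/2.
  2·m_0 + 8·m_1 + 2·m_2 = 6(Δ_1 - Δ_0) = 15
  2·m_1 + 8·m_2 + 2·m_3 = 6(Δ_2 - Δ_1) = 0
Clamped end conditions give two more equations: 2h_0·m_0 + h_0·m_1 = 6(Δ_0 - S'(2)) = -42 and h_2·m_2 + 2h_2·m_3 = 6(S'(8) - Δ_2) = -27.
Solving: m_0 = -13, m_1 = 5, m_2 = 1/2, m_3 = -7.

5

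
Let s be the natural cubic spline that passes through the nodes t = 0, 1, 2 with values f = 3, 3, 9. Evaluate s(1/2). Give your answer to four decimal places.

Write M_i for s''(x_i). With h_i = 1, 1 and divided differences Δ_i = 0, 6, the continuity of s' gives the tridiagonal system
  1·M_0 + 4·M_1 + 1·M_2 = 6(Δ_1 - Δ_0) = 36
Natural end conditions: M_0 = M_2 = 0.
Forward elimination and back-substitution give M_0 = 0, M_1 = 9, M_2 = 0.
On [0, 1], s(t) = 3 - 3/2·t + 0·t² + 3/2·t³.
With t = 1/2: s(1/2) = 39/16.

2.4375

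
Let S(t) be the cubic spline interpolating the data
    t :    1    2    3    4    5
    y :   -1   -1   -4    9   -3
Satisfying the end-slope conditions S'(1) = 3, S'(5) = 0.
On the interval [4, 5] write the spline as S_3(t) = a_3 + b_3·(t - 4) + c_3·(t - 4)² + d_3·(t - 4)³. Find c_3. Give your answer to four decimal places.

-32.8929

Write M_i for S''(x_i). With h_i = 1, 1, 1, 1 and divided differences Δ_i = 0, -3, 13, -12, the continuity of S' gives the tridiagonal system
  1·M_0 + 4·M_1 + 1·M_2 = 6(Δ_1 - Δ_0) = -18
  1·M_1 + 4·M_2 + 1·M_3 = 6(Δ_2 - Δ_1) = 96
  1·M_2 + 4·M_3 + 1·M_4 = 6(Δ_3 - Δ_2) = -150
Clamped end conditions give two more equations: 2h_0·M_0 + h_0·M_1 = 6(Δ_0 - S'(1)) = -18 and h_3·M_3 + 2h_3·M_4 = 6(S'(5) - Δ_3) = 72.
Hence M_0 = -39/28, M_1 = -213/14, M_2 = 177/4, M_3 = -921/14, M_4 = 1929/28.
On [4, 5], with S_3(t) = a_3 + b_3·(t - 4) + c_3·(t - 4)² + d_3·(t - 4)³: c_3 = M_3/2 = -921/28, d_3 = (M_4 - M_3)/(6h_3) = 1257/56, b_3 = Δ_3 - h_3(2M_3 + M_4)/6 = -87/56.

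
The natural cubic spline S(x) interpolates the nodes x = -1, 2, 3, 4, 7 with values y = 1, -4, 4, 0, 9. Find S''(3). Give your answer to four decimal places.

Write M_i for S''(x_i). With h_i = 3, 1, 1, 3 and divided differences Δ_i = -5/3, 8, -4, 3, the continuity of S' gives the tridiagonal system
  3·M_0 + 8·M_1 + 1·M_2 = 6(Δ_1 - Δ_0) = 58
  1·M_1 + 4·M_2 + 1·M_3 = 6(Δ_2 - Δ_1) = -72
  1·M_2 + 8·M_3 + 3·M_4 = 6(Δ_3 - Δ_2) = 42
Natural end conditions: M_0 = M_4 = 0.
Hence M_0 = 0, M_1 = 151/15, M_2 = -338/15, M_3 = 121/15, M_4 = 0.

-22.5333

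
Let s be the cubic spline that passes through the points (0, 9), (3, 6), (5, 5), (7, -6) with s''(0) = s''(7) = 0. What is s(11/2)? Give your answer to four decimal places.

3.1308

With σ_i denoting the second derivative at x_i, h_i = 3, 2, 2, and Δ_i = (y_(i+1) − y_i)/h_i = -1, -1/2, -11/2:
  3·σ_0 + 10·σ_1 + 2·σ_2 = 6(Δ_1 - Δ_0) = 3
  2·σ_1 + 8·σ_2 + 2·σ_3 = 6(Δ_2 - Δ_1) = -30
Natural end conditions: σ_0 = σ_3 = 0.
Forward elimination and back-substitution give σ_0 = 0, σ_1 = 21/19, σ_2 = -153/38, σ_3 = 0.
On [5, 7], s(x) = 5 - 107/38·(x - 5) - 153/76·(x - 5)² + 51/152·(x - 5)³.
With (x - 5) = 1/2: s(11/2) = 3807/1216.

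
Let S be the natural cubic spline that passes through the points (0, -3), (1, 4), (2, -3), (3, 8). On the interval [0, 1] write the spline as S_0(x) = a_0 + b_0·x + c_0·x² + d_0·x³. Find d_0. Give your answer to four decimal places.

-4.9333

With M_i denoting the second derivative at x_i, h_i = 1, 1, 1, and Δ_i = (y_(i+1) − y_i)/h_i = 7, -7, 11:
  1·M_0 + 4·M_1 + 1·M_2 = 6(Δ_1 - Δ_0) = -84
  1·M_1 + 4·M_2 + 1·M_3 = 6(Δ_2 - Δ_1) = 108
Natural end conditions: M_0 = M_3 = 0.
Solving the tridiagonal system: M_0 = 0, M_1 = -148/5, M_2 = 172/5, M_3 = 0.
On [0, 1], with S_0(x) = a_0 + b_0·x + c_0·x² + d_0·x³: c_0 = M_0/2 = 0, d_0 = (M_1 - M_0)/(6h_0) = -74/15, b_0 = Δ_0 - h_0(2M_0 + M_1)/6 = 179/15.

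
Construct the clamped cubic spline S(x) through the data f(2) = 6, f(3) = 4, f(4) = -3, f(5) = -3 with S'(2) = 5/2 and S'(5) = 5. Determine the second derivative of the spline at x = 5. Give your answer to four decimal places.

10.0667

With m_i denoting the second derivative at x_i, h_i = 1, 1, 1, and Δ_i = (y_(i+1) − y_i)/h_i = -2, -7, 0:
  1·m_0 + 4·m_1 + 1·m_2 = 6(Δ_1 - Δ_0) = -30
  1·m_1 + 4·m_2 + 1·m_3 = 6(Δ_2 - Δ_1) = 42
Clamped end conditions give two more equations: 2h_0·m_0 + h_0·m_1 = 6(Δ_0 - S'(2)) = -27 and h_2·m_2 + 2h_2·m_3 = 6(S'(5) - Δ_2) = 30.
Solving: m_0 = -146/15, m_1 = -113/15, m_2 = 148/15, m_3 = 151/15.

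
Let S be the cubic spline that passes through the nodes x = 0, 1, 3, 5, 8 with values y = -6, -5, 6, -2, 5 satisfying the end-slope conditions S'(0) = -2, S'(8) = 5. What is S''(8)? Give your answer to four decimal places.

With M_i denoting the second derivative at x_i, h_i = 1, 2, 2, 3, and Δ_i = (y_(i+1) − y_i)/h_i = 1, 11/2, -4, 7/3:
  1·M_0 + 6·M_1 + 2·M_2 = 6(Δ_1 - Δ_0) = 27
  2·M_1 + 8·M_2 + 2·M_3 = 6(Δ_2 - Δ_1) = -57
  2·M_2 + 10·M_3 + 3·M_4 = 6(Δ_3 - Δ_2) = 38
Clamped end conditions give two more equations: 2h_0·M_0 + h_0·M_1 = 6(Δ_0 - S'(0)) = 18 and h_3·M_3 + 2h_3·M_4 = 6(S'(8) - Δ_3) = 16.
Solving the tridiagonal system: M_0 = 1161/212, M_1 = 747/106, M_2 = -4401/424, M_3 = 633/106, M_4 = -203/636.

-0.3192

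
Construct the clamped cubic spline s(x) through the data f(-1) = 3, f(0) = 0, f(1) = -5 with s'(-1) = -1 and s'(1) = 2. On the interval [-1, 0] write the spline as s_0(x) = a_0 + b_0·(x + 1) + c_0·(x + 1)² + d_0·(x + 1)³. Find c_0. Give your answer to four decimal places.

Put σ_i = s'' at the i-th knot. Here h = (1, 1) and Δ = (-3, -5), so the interior equations h_(i-1)·σ_(i-1) + 2(h_(i-1)+h_i)·σ_i + h_i·σ_(i+1) = 6(Δ_i − Δ_(i-1)) read
  1·σ_0 + 4·σ_1 + 1·σ_2 = 6(Δ_1 - Δ_0) = -12
Clamped end conditions give two more equations: 2h_0·σ_0 + h_0·σ_1 = 6(Δ_0 - s'(-1)) = -12 and h_1·σ_1 + 2h_1·σ_2 = 6(s'(1) - Δ_1) = 42.
Solving: σ_0 = -3/2, σ_1 = -9, σ_2 = 51/2.
On [-1, 0], with s_0(x) = a_0 + b_0·(x + 1) + c_0·(x + 1)² + d_0·(x + 1)³: c_0 = σ_0/2 = -3/4, d_0 = (σ_1 - σ_0)/(6h_0) = -5/4, b_0 = Δ_0 - h_0(2σ_0 + σ_1)/6 = -1.

-0.7500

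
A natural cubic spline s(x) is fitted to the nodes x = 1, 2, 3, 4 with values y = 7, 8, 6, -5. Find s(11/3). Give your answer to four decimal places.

-0.6815

Let M_i = s''(x_i). Step sizes h_i = 1, 1, 1; slopes of the chords Δ_i = (y_(i+1) - y_i)/h_i = 1, -2, -11.
  1·M_0 + 4·M_1 + 1·M_2 = 6(Δ_1 - Δ_0) = -18
  1·M_1 + 4·M_2 + 1·M_3 = 6(Δ_2 - Δ_1) = -54
Natural end conditions: M_0 = M_3 = 0.
Forward elimination and back-substitution give M_0 = 0, M_1 = -6/5, M_2 = -66/5, M_3 = 0.
On [3, 4], s(x) = 6 - 33/5·(x - 3) - 33/5·(x - 3)² + 11/5·(x - 3)³.
With (x - 3) = 2/3: s(11/3) = -92/135.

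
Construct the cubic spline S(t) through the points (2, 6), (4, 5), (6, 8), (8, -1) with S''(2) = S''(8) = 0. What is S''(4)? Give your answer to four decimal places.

Write m_i for S''(x_i). With h_i = 2, 2, 2 and divided differences Δ_i = -1/2, 3/2, -9/2, the continuity of S' gives the tridiagonal system
  2·m_0 + 8·m_1 + 2·m_2 = 6(Δ_1 - Δ_0) = 12
  2·m_1 + 8·m_2 + 2·m_3 = 6(Δ_2 - Δ_1) = -36
Natural end conditions: m_0 = m_3 = 0.
Forward elimination and back-substitution give m_0 = 0, m_1 = 14/5, m_2 = -26/5, m_3 = 0.

2.8000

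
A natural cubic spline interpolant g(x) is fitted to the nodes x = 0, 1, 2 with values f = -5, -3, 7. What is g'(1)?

6

Write m_i for g''(x_i). With h_i = 1, 1 and divided differences Δ_i = 2, 10, the continuity of g' gives the tridiagonal system
  1·m_0 + 4·m_1 + 1·m_2 = 6(Δ_1 - Δ_0) = 48
Natural end conditions: m_0 = m_2 = 0.
Solving the tridiagonal system: m_0 = 0, m_1 = 12, m_2 = 0.
On [1, 2], g'(x) = b_1 + 2c_1·(x - 1) + 3d_1·(x - 1)² with b_1 = Δ_1 - h_1(2m_1 + m_2)/6 = 6, c_1 = m_1/2 = 6, d_1 = (m_2 - m_1)/(6h_1) = -2. So g'(1) = 6.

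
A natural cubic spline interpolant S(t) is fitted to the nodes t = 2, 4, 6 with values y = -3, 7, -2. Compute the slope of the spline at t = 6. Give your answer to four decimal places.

-6.8750

Let M_i = S''(x_i). Step sizes h_i = 2, 2; slopes of the chords Δ_i = (y_(i+1) - y_i)/h_i = 5, -9/2.
  2·M_0 + 8·M_1 + 2·M_2 = 6(Δ_1 - Δ_0) = -57
Natural end conditions: M_0 = M_2 = 0.
Hence M_0 = 0, M_1 = -57/8, M_2 = 0.
On [4, 6], S'(t) = b_1 + 2c_1·(t - 4) + 3d_1·(t - 4)² with b_1 = Δ_1 - h_1(2M_1 + M_2)/6 = 1/4, c_1 = M_1/2 = -57/16, d_1 = (M_2 - M_1)/(6h_1) = 19/32. So S'(6) = -55/8.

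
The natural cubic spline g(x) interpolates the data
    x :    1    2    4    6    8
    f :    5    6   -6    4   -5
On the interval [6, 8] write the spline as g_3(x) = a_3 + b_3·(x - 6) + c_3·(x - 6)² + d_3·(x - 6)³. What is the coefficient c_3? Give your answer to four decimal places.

-5.2866

With σ_i denoting the second derivative at x_i, h_i = 1, 2, 2, 2, and Δ_i = (y_(i+1) − y_i)/h_i = 1, -6, 5, -9/2:
  1·σ_0 + 6·σ_1 + 2·σ_2 = 6(Δ_1 - Δ_0) = -42
  2·σ_1 + 8·σ_2 + 2·σ_3 = 6(Δ_2 - Δ_1) = 66
  2·σ_2 + 8·σ_3 + 2·σ_4 = 6(Δ_3 - Δ_2) = -57
Natural end conditions: σ_0 = σ_4 = 0.
Solving the tridiagonal system: σ_0 = 0, σ_1 = -951/82, σ_2 = 1131/82, σ_3 = -867/82, σ_4 = 0.
On [6, 8], with g_3(x) = a_3 + b_3·(x - 6) + c_3·(x - 6)² + d_3·(x - 6)³: c_3 = σ_3/2 = -867/164, d_3 = (σ_4 - σ_3)/(6h_3) = 289/328, b_3 = Δ_3 - h_3(2σ_3 + σ_4)/6 = 209/82.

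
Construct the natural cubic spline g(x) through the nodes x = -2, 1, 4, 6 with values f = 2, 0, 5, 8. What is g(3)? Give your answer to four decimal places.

3.0310

Write M_i for g''(x_i). With h_i = 3, 3, 2 and divided differences Δ_i = -2/3, 5/3, 3/2, the continuity of g' gives the tridiagonal system
  3·M_0 + 12·M_1 + 3·M_2 = 6(Δ_1 - Δ_0) = 14
  3·M_1 + 10·M_2 + 2·M_3 = 6(Δ_2 - Δ_1) = -1
Natural end conditions: M_0 = M_3 = 0.
Solving: M_0 = 0, M_1 = 143/111, M_2 = -18/37, M_3 = 0.
On [1, 4], g(x) = 0 + 23/37·(x - 1) + 143/222·(x - 1)² - 197/1998·(x - 1)³.
With (x - 1) = 2: g(3) = 3028/999.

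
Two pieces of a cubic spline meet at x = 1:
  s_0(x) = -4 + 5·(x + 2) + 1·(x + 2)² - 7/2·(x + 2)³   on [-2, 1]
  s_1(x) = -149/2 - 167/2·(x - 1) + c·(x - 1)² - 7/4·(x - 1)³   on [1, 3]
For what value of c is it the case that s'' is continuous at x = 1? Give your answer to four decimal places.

-30.5000

s_0''(x) = 2 - 21·(x + 2), so s_0''(1) = -61. On the right, s_1''(1) = 2c, so c = -61/2.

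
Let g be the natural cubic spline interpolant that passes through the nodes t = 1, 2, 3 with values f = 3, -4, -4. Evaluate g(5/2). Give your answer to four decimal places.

Let σ_i = g''(x_i). Step sizes h_i = 1, 1; slopes of the chords Δ_i = (y_(i+1) - y_i)/h_i = -7, 0.
  1·σ_0 + 4·σ_1 + 1·σ_2 = 6(Δ_1 - Δ_0) = 42
Natural end conditions: σ_0 = σ_2 = 0.
Hence σ_0 = 0, σ_1 = 21/2, σ_2 = 0.
On [2, 3], g(t) = -4 - 7/2·(t - 2) + 21/4·(t - 2)² - 7/4·(t - 2)³.
With (t - 2) = 1/2: g(5/2) = -149/32.

-4.6563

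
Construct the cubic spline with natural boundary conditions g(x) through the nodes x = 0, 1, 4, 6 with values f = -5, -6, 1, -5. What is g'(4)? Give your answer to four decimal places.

Let σ_i = g''(x_i). Step sizes h_i = 1, 3, 2; slopes of the chords Δ_i = (y_(i+1) - y_i)/h_i = -1, 7/3, -3.
  1·σ_0 + 8·σ_1 + 3·σ_2 = 6(Δ_1 - Δ_0) = 20
  3·σ_1 + 10·σ_2 + 2·σ_3 = 6(Δ_2 - Δ_1) = -32
Natural end conditions: σ_0 = σ_3 = 0.
Hence σ_0 = 0, σ_1 = 296/71, σ_2 = -316/71, σ_3 = 0.
On [4, 6], g'(x) = b_2 + 2c_2·(x - 4) + 3d_2·(x - 4)² with b_2 = Δ_2 - h_2(2σ_2 + σ_3)/6 = -7/213, c_2 = σ_2/2 = -158/71, d_2 = (σ_3 - σ_2)/(6h_2) = 79/213. So g'(4) = -7/213.

-0.0329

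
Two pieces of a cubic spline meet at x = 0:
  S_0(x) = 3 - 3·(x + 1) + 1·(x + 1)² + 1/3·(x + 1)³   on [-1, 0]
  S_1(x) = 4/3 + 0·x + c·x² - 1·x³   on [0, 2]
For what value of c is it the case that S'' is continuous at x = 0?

S_0''(x) = 2 + 2·(x + 1), so S_0''(0) = 4. On the right, S_1''(0) = 2c, so c = 2.

2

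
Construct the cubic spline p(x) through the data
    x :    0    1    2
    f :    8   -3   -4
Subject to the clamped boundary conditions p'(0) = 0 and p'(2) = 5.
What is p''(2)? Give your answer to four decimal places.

5.5000

Let σ_i = p''(x_i). Step sizes h_i = 1, 1; slopes of the chords Δ_i = (y_(i+1) - y_i)/h_i = -11, -1.
  1·σ_0 + 4·σ_1 + 1·σ_2 = 6(Δ_1 - Δ_0) = 60
Clamped end conditions give two more equations: 2h_0·σ_0 + h_0·σ_1 = 6(Δ_0 - p'(0)) = -66 and h_1·σ_1 + 2h_1·σ_2 = 6(p'(2) - Δ_1) = 36.
Hence σ_0 = -91/2, σ_1 = 25, σ_2 = 11/2.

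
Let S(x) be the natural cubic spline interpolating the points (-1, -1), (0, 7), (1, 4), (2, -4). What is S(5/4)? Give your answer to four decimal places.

2.1969

Write σ_i for S''(x_i). With h_i = 1, 1, 1 and divided differences Δ_i = 8, -3, -8, the continuity of S' gives the tridiagonal system
  1·σ_0 + 4·σ_1 + 1·σ_2 = 6(Δ_1 - Δ_0) = -66
  1·σ_1 + 4·σ_2 + 1·σ_3 = 6(Δ_2 - Δ_1) = -30
Natural end conditions: σ_0 = σ_3 = 0.
Hence σ_0 = 0, σ_1 = -78/5, σ_2 = -18/5, σ_3 = 0.
On [1, 2], S(x) = 4 - 34/5·(x - 1) - 9/5·(x - 1)² + 3/5·(x - 1)³.
With (x - 1) = 1/4: S(5/4) = 703/320.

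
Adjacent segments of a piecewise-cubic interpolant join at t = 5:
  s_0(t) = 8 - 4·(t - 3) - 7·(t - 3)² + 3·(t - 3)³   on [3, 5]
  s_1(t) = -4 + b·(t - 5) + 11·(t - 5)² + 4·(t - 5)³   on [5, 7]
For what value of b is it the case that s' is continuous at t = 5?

4

s_0'(t) = -4 - 14·(t - 3) + 9·(t - 3)², so s_0'(5) = 4. On the right, s_1'(5) = b, so b = 4.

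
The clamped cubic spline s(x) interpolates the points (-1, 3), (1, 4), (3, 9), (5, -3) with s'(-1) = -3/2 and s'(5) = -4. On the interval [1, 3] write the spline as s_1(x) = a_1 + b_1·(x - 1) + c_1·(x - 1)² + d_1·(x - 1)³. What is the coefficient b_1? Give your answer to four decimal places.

With M_i denoting the second derivative at x_i, h_i = 2, 2, 2, and Δ_i = (y_(i+1) − y_i)/h_i = 1/2, 5/2, -6:
  2·M_0 + 8·M_1 + 2·M_2 = 6(Δ_1 - Δ_0) = 12
  2·M_1 + 8·M_2 + 2·M_3 = 6(Δ_2 - Δ_1) = -51
Clamped end conditions give two more equations: 2h_0·M_0 + h_0·M_1 = 6(Δ_0 - s'(-1)) = 12 and h_2·M_2 + 2h_2·M_3 = 6(s'(5) - Δ_2) = 12.
Hence M_0 = 19/15, M_1 = 52/15, M_2 = -137/15, M_3 = 227/30.
On [1, 3], with s_1(x) = a_1 + b_1·(x - 1) + c_1·(x - 1)² + d_1·(x - 1)³: c_1 = M_1/2 = 26/15, d_1 = (M_2 - M_1)/(6h_1) = -21/20, b_1 = Δ_1 - h_1(2M_1 + M_2)/6 = 97/30.

3.2333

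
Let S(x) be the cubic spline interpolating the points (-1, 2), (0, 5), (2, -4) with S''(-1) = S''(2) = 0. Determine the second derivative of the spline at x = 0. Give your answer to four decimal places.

-7.5000

Put σ_i = S'' at the i-th knot. Here h = (1, 2) and Δ = (3, -9/2), so the interior equations h_(i-1)·σ_(i-1) + 2(h_(i-1)+h_i)·σ_i + h_i·σ_(i+1) = 6(Δ_i − Δ_(i-1)) read
  1·σ_0 + 6·σ_1 + 2·σ_2 = 6(Δ_1 - Δ_0) = -45
Natural end conditions: σ_0 = σ_2 = 0.
Forward elimination and back-substitution give σ_0 = 0, σ_1 = -15/2, σ_2 = 0.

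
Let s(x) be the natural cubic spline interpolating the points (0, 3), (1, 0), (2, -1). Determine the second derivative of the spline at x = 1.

3

With M_i denoting the second derivative at x_i, h_i = 1, 1, and Δ_i = (y_(i+1) − y_i)/h_i = -3, -1:
  1·M_0 + 4·M_1 + 1·M_2 = 6(Δ_1 - Δ_0) = 12
Natural end conditions: M_0 = M_2 = 0.
Forward elimination and back-substitution give M_0 = 0, M_1 = 3, M_2 = 0.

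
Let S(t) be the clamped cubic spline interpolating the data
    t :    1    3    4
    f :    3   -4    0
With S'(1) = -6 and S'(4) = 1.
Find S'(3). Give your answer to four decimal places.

Let m_i = S''(x_i). Step sizes h_i = 2, 1; slopes of the chords Δ_i = (y_(i+1) - y_i)/h_i = -7/2, 4.
  2·m_0 + 6·m_1 + 1·m_2 = 6(Δ_1 - Δ_0) = 45
Clamped end conditions give two more equations: 2h_0·m_0 + h_0·m_1 = 6(Δ_0 - S'(1)) = 15 and h_1·m_1 + 2h_1·m_2 = 6(S'(4) - Δ_1) = -18.
Solving the tridiagonal system: m_0 = -17/12, m_1 = 31/3, m_2 = -85/6.
On [3, 4], S'(t) = b_1 + 2c_1·(t - 3) + 3d_1·(t - 3)² with b_1 = Δ_1 - h_1(2m_1 + m_2)/6 = 35/12, c_1 = m_1/2 = 31/6, d_1 = (m_2 - m_1)/(6h_1) = -49/12. So S'(3) = 35/12.

2.9167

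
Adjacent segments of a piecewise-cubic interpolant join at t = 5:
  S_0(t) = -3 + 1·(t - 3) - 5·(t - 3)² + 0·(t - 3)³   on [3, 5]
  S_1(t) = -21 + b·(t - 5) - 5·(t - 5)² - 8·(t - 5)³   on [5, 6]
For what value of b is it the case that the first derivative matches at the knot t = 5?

-19

S_0'(t) = 1 - 10·(t - 3) + 0·(t - 3)², so S_0'(5) = -19. On the right, S_1'(5) = b, so b = -19.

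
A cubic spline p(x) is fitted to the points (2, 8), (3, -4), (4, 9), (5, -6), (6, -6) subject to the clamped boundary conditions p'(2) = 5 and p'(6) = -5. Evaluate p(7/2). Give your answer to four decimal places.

2.2366

Write σ_i for p''(x_i). With h_i = 1, 1, 1, 1 and divided differences Δ_i = -12, 13, -15, 0, the continuity of p' gives the tridiagonal system
  1·σ_0 + 4·σ_1 + 1·σ_2 = 6(Δ_1 - Δ_0) = 150
  1·σ_1 + 4·σ_2 + 1·σ_3 = 6(Δ_2 - Δ_1) = -168
  1·σ_2 + 4·σ_3 + 1·σ_4 = 6(Δ_3 - Δ_2) = 90
Clamped end conditions give two more equations: 2h_0·σ_0 + h_0·σ_1 = 6(Δ_0 - p'(2)) = -102 and h_3·σ_3 + 2h_3·σ_4 = 6(p'(6) - Δ_3) = -30.
Solving the tridiagonal system: σ_0 = -1265/14, σ_1 = 551/7, σ_2 = -149/2, σ_3 = 359/7, σ_4 = -569/14.
On [3, 4], p(x) = -4 - 23/28·(x - 3) + 551/14·(x - 3)² - 715/28·(x - 3)³.
With (x - 3) = 1/2: p(7/2) = 501/224.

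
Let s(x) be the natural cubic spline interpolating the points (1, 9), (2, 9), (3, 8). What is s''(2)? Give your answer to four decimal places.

-1.5000

With m_i denoting the second derivative at x_i, h_i = 1, 1, and Δ_i = (y_(i+1) − y_i)/h_i = 0, -1:
  1·m_0 + 4·m_1 + 1·m_2 = 6(Δ_1 - Δ_0) = -6
Natural end conditions: m_0 = m_2 = 0.
Solving: m_0 = 0, m_1 = -3/2, m_2 = 0.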